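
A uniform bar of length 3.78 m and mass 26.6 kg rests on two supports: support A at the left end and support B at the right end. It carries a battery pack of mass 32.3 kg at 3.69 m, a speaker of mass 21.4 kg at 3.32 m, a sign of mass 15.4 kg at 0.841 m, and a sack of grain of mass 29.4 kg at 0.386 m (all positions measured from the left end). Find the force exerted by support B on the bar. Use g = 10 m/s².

Taking torques about support A:
Beam weight: 26.6 × 10 = 266 N down at 1.89 m → arm 1.89 m, τ = 266 × 1.89 = 502.7 N·m clockwise.
Battery pack: 32.3 × 10 = 323 N down at 3.69 m → arm 3.69 m, τ = 323 × 3.69 = 1192 N·m clockwise.
Speaker: 21.4 × 10 = 214 N down at 3.32 m → arm 3.32 m, τ = 214 × 3.32 = 710.5 N·m clockwise.
Sign: 15.4 × 10 = 154 N down at 0.841 m → arm 0.841 m, τ = 154 × 0.841 = 129.5 N·m clockwise.
Sack of grain: 29.4 × 10 = 294 N down at 0.386 m → arm 0.386 m, τ = 294 × 0.386 = 113.5 N·m clockwise.
Net load moment about support A = 2648 N·m clockwise.
Reaction R at support B is upward at 3.78 m, arm 3.78 m → moment R × 3.78 counterclockwise.
Setting net torque to zero: R × 3.78 = 2648 → R = 701 N.

R_B ≈ 701 N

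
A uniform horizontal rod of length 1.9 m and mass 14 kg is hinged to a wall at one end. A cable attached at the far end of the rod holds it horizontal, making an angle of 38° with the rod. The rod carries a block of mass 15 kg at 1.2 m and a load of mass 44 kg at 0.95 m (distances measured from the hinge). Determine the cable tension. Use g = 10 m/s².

T ≈ 625 N

Take moments about the hinge.
Beam weight: 14 × 10 = 140 N down at 0.95 m → arm 0.95 m, τ = 140 × 0.95 = 133 N·m clockwise.
Block: 15 × 10 = 150 N down at 1.2 m → arm 1.2 m, τ = 150 × 1.2 = 180 N·m clockwise.
Load: 44 × 10 = 440 N down at 0.95 m → arm 0.95 m, τ = 440 × 0.95 = 418 N·m clockwise.
Total clockwise load moment = 731 N·m.
The cable tension T acts at 1.9 m; only its component perpendicular to the rod, T sinθ, produces torque. sin 38° = 0.6157.
Στ = 0 ⇒ T × 1.9 × 0.6157 = 731 ⇒ T = 731 / 1.17 = 625 N.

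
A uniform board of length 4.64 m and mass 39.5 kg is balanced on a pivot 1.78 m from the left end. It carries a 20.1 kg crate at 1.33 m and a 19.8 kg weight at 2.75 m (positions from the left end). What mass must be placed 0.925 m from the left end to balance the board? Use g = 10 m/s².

Taking torques about the pivot (at 1.78 m from the left end):
Beam weight: 39.5 × 10 = 395 N down at 2.32 m → arm 0.54 m, τ = 395 × 0.54 = 213.3 N·m clockwise.
Crate: 20.1 × 10 = 201 N down at 1.33 m → arm 0.45 m, τ = 201 × 0.45 = 90.45 N·m counterclockwise.
Weight: 19.8 × 10 = 198 N down at 2.75 m → arm 0.97 m, τ = 198 × 0.97 = 192.1 N·m clockwise.
Net moment of known loads = 314.9 N·m clockwise.
An unknown mass m at 0.925 m has arm 0.855 m; its moment is m·g·0.855 counterclockwise.
Setting net torque to zero: m × 10 × 0.855 = 314.9 → m = 314.9 / (10 × 0.855) = 36.8 kg.

m ≈ 36.8 kg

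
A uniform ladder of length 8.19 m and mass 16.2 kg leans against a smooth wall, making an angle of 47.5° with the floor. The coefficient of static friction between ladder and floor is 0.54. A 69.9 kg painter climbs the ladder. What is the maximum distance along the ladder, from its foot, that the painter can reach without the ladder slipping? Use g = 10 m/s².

d ≈ 5 m

Sum moments about the foot of the ladder (the floor normal and friction both act there and drop out).
Ladder weight 16.2×10 = 162 N acts at 4.095 m along the ladder; its horizontal arm is 4.095·cos47.5° = 2.767 m → τ = 448.3 N·m clockwise.
Painter weight 69.9×10 = 699 N at distance d → arm d·cos47.5° → τ = 699·d·0.6756 clockwise.
Wall normal N at the top has arm L sinθ = 6.038 m counterclockwise, so Στ = 0 gives N·6.038 = 448.3 + 472.2·d.
ΣFy = 0 ⇒ N_floor = 861 N, so the maximum friction is μ_s·N_floor = 0.54×861 = 464.9 N. ΣFx = 0 ⇒ N_wall = f, so at the slipping point N = 464.9 N.
Substituting: 464.9×6.038 = 448.3 + 472.2·d ⇒ d = (2807 − 448.3) / 472.2 = 5 m.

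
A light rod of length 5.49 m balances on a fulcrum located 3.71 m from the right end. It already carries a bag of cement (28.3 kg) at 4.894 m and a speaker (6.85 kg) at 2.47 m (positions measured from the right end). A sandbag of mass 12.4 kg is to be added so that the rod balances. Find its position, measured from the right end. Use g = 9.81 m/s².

Choose the fulcrum (at 3.71 m from the right end) as the axis so the support reaction has zero arm there.
Bag of cement: 28.3 × 9.81 = 277.6 N down at 4.894 m → arm 1.184 m, τ = 277.6 × 1.184 = 328.7 N·m counterclockwise.
Speaker: 6.85 × 9.81 = 67.2 N down at 2.47 m → arm 1.24 m, τ = 67.2 × 1.24 = 83.33 N·m clockwise.
Net moment of existing loads = 245.4 N·m counterclockwise.
The sandbag weighs 12.4 × 9.81 = 121.6 N and must supply an equal clockwise moment, so its lever arm about the fulcrum is 245.4 / 121.6 = 2.02 m.
That puts it at 3.71 − 2.02 = 1.69 m from the right end.

x ≈ 1.69 m from the right end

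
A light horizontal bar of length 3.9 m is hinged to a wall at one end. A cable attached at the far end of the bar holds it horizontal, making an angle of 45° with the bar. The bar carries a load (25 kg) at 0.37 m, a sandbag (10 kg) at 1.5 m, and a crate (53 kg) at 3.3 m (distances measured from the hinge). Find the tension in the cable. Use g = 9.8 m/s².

T ≈ 708 N

Choose the hinge as the axis so the unknown hinge reaction has zero arm there.
Load: 25 × 9.8 = 245 N down at 0.37 m → arm 0.37 m, τ = 245 × 0.37 = 90.65 N·m clockwise.
Sandbag: 10 × 9.8 = 98 N down at 1.5 m → arm 1.5 m, τ = 98 × 1.5 = 147 N·m clockwise.
Crate: 53 × 9.8 = 519.4 N down at 3.3 m → arm 3.3 m, τ = 519.4 × 3.3 = 1714 N·m clockwise.
Total clockwise load moment = 1952 N·m.
The cable tension T acts at 3.9 m; only its component perpendicular to the bar, T sinθ, produces torque. sin 45° = 0.7071.
Στ = 0 ⇒ T × 3.9 × 0.7071 = 1952 ⇒ T = 1952 / 2.758 = 708 N.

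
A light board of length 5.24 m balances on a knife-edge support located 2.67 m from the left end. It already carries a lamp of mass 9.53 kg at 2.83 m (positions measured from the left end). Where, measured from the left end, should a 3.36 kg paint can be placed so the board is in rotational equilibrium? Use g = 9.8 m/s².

x ≈ 2.22 m from the left end

Choose the knife-edge support (at 2.67 m from the left end) as the axis so the support reaction has zero arm there.
Lamp: 9.53 × 9.8 = 93.39 N down at 2.83 m → arm 0.16 m, τ = 93.39 × 0.16 = 14.94 N·m clockwise.
Net moment of existing loads = 14.94 N·m clockwise.
The paint can weighs 3.36 × 9.8 = 32.93 N and must supply an equal counterclockwise moment, so its lever arm about the knife-edge support is 14.94 / 32.93 = 0.454 m.
That puts it at 2.67 − 0.454 = 2.22 m from the left end.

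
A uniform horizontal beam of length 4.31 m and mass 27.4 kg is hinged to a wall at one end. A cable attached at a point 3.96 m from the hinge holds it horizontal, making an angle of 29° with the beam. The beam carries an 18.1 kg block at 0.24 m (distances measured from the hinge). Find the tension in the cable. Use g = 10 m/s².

T ≈ 330 N

Taking torques about the hinge:
Beam weight: 27.4 × 10 = 274 N down at 2.155 m → arm 2.155 m, τ = 274 × 2.155 = 590.5 N·m clockwise.
Block: 18.1 × 10 = 181 N down at 0.24 m → arm 0.24 m, τ = 181 × 0.24 = 43.44 N·m clockwise.
Total clockwise load moment = 633.9 N·m.
The cable tension T acts at 3.96 m; only its component perpendicular to the beam, T sinθ, produces torque. sin 29° = 0.4848.
Setting net torque to zero: T × 3.96 × 0.4848 = 633.9 → T = 633.9 / 1.92 = 330 N.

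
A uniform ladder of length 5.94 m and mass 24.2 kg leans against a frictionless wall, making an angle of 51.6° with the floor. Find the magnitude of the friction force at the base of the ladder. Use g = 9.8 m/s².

Taking torques about the foot of the ladder:
Ladder weight 24.2×9.8 = 237.2 N acts at 2.97 m along the ladder; its horizontal arm is 2.97·cos51.6° = 1.845 m → τ = 437.6 N·m clockwise.
Wall normal N acts horizontally at the top; its moment arm is the height L sinθ = 5.94·sin51.6° = 4.655 m, counterclockwise.
For rotational equilibrium, N × 4.655 = 437.6, so N = 94 N.
ΣFx = 0: friction at the foot balances the wall's push, so f = N_wall = 94 N.

f ≈ 94 N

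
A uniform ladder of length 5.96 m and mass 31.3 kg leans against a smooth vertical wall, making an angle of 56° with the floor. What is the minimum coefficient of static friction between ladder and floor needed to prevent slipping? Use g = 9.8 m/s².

About the foot of the ladder:
Ladder weight 31.3×9.8 = 306.7 N acts at 2.98 m along the ladder; its horizontal arm is 2.98·cos56° = 1.666 m → τ = 511 N·m clockwise.
Wall normal N acts horizontally at the top; its moment arm is the height L sinθ = 5.96·sin56° = 4.941 m, counterclockwise.
Balancing moments: N × 4.941 = 511, giving N = 103.4 N.
ΣFx = 0 ⇒ f = N_wall = 103.4 N. ΣFy = 0 ⇒ N_floor = 306.7 N.
μ_min = f / N_floor = 103.4 / 306.7 = 0.337.

μ_min ≈ 0.337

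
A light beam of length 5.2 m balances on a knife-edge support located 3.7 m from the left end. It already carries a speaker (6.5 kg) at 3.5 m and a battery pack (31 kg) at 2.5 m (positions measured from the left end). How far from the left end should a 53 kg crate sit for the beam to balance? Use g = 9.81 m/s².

x ≈ 4.43 m from the left end

Choose the knife-edge support (at 3.7 m from the left end) as the axis so the support reaction has zero arm there.
Speaker: 6.5 × 9.81 = 63.77 N down at 3.5 m → arm 0.2 m, τ = 63.77 × 0.2 = 12.75 N·m counterclockwise.
Battery pack: 31 × 9.81 = 304.1 N down at 2.5 m → arm 1.2 m, τ = 304.1 × 1.2 = 364.9 N·m counterclockwise.
Net moment of existing loads = 377.6 N·m counterclockwise.
The crate weighs 53 × 9.81 = 519.9 N and must supply an equal clockwise moment, so its lever arm about the knife-edge support is 377.6 / 519.9 = 0.726 m.
That puts it at 3.7 + 0.726 = 4.43 m from the left end.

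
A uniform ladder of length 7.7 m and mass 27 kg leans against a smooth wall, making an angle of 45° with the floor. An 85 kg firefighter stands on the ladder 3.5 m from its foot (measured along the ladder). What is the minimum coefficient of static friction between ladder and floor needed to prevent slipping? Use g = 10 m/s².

μ_min ≈ 0.466

About the foot of the ladder:
Ladder weight 27×10 = 270 N acts at 3.85 m along the ladder; its horizontal arm is 3.85·cos45° = 2.722 m → τ = 734.9 N·m clockwise.
Firefighter: 85×10 = 850 N at 3.5 m → arm 2.475 m → τ = 2104 N·m clockwise.
Wall normal N acts horizontally at the top; its moment arm is the height L sinθ = 7.7·sin45° = 5.445 m, counterclockwise.
Balancing moments: N × 5.445 = 2839, giving N = 521.4 N.
ΣFx = 0 ⇒ f = N_wall = 521.4 N. ΣFy = 0 ⇒ N_floor = 1120 N.
μ_min = f / N_floor = 521.4 / 1120 = 0.466.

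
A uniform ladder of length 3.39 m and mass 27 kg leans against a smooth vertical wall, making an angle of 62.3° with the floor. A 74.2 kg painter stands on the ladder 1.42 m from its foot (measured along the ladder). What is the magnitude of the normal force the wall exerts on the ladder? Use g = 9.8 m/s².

Take moments about the foot of the ladder.
Ladder weight 27×9.8 = 264.6 N acts at 1.695 m along the ladder; its horizontal arm is 1.695·cos62.3° = 0.7879 m → τ = 208.5 N·m clockwise.
Painter: 74.2×9.8 = 727.2 N at 1.42 m → arm 0.6601 m → τ = 480 N·m clockwise.
Wall normal N acts horizontally at the top; its moment arm is the height L sinθ = 3.39·sin62.3° = 3.001 m, counterclockwise.
Setting net torque to zero: N × 3.001 = 688.5 → N = 229 N.

N_wall ≈ 229 N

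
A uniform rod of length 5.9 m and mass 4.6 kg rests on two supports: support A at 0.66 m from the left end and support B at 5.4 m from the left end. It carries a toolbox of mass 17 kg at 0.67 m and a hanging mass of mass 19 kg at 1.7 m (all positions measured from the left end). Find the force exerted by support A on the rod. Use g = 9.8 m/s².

R_A ≈ 335 N

Take moments about support B.
Beam weight: 4.6 × 9.8 = 45.08 N down at 2.95 m → arm 2.45 m, τ = 45.08 × 2.45 = 110.4 N·m counterclockwise.
Toolbox: 17 × 9.8 = 166.6 N down at 0.67 m → arm 4.73 m, τ = 166.6 × 4.73 = 788 N·m counterclockwise.
Hanging mass: 19 × 9.8 = 186.2 N down at 1.7 m → arm 3.7 m, τ = 186.2 × 3.7 = 688.9 N·m counterclockwise.
Net load moment about support B = 1587 N·m counterclockwise.
Reaction R at support A is upward at 0.66 m, arm 4.74 m → moment R × 4.74 clockwise.
Setting net torque to zero: R × 4.74 = 1587 → R = 335 N.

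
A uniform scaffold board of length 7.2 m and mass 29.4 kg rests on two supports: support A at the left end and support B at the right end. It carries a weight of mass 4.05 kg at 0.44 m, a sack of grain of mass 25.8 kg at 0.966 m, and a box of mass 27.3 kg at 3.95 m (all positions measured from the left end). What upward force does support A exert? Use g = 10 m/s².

R_A ≈ 532 N

About support B:
Beam weight: 29.4 × 10 = 294 N down at 3.6 m → arm 3.6 m, τ = 294 × 3.6 = 1058 N·m counterclockwise.
Weight: 4.05 × 10 = 40.5 N down at 0.44 m → arm 6.76 m, τ = 40.5 × 6.76 = 273.8 N·m counterclockwise.
Sack of grain: 25.8 × 10 = 258 N down at 0.966 m → arm 6.234 m, τ = 258 × 6.234 = 1608 N·m counterclockwise.
Box: 27.3 × 10 = 273 N down at 3.95 m → arm 3.25 m, τ = 273 × 3.25 = 887.2 N·m counterclockwise.
Net load moment about support B = 3827 N·m counterclockwise.
Reaction R at support A is upward at 0 m, arm 7.2 m → moment R × 7.2 clockwise.
Στ = 0 ⇒ R × 7.2 = 3827 ⇒ R = 532 N.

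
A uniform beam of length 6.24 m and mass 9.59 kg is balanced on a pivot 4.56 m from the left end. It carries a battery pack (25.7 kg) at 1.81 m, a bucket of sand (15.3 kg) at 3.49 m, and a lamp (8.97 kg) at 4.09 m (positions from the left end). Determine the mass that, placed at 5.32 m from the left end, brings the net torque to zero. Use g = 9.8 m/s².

Choose the pivot (at 4.56 m from the left end) as the axis so the support reaction has zero arm there.
Beam weight: 9.59 × 9.8 = 93.98 N down at 3.12 m → arm 1.44 m, τ = 93.98 × 1.44 = 135.3 N·m counterclockwise.
Battery pack: 25.7 × 9.8 = 251.9 N down at 1.81 m → arm 2.75 m, τ = 251.9 × 2.75 = 692.7 N·m counterclockwise.
Bucket of sand: 15.3 × 9.8 = 149.9 N down at 3.49 m → arm 1.07 m, τ = 149.9 × 1.07 = 160.4 N·m counterclockwise.
Lamp: 8.97 × 9.8 = 87.91 N down at 4.09 m → arm 0.47 m, τ = 87.91 × 0.47 = 41.32 N·m counterclockwise.
Net moment of known loads = 1030 N·m counterclockwise.
An unknown mass m at 5.32 m has arm 0.76 m; its moment is m·g·0.76 clockwise.
Balancing moments: m × 9.8 × 0.76 = 1030, giving m = 1030 / (9.8 × 0.76) = 138 kg.

m ≈ 138 kg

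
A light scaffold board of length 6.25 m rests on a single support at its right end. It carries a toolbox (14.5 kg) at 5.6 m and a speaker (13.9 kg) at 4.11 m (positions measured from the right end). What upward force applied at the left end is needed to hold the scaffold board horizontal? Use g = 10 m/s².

F ≈ 221 N

Choose the right end as the axis so the unknown pivot reaction has zero arm there.
Toolbox: 14.5 × 10 = 145 N down at 5.6 m → arm 5.6 m, τ = 145 × 5.6 = 812 N·m counterclockwise.
Speaker: 13.9 × 10 = 139 N down at 4.11 m → arm 4.11 m, τ = 139 × 4.11 = 571.3 N·m counterclockwise.
Net moment of the loads = 1383 N·m counterclockwise.
The upward force F acts at the left end, arm 6.25 m, giving F × 6.25 clockwise.
Setting net torque to zero: F × 6.25 = 1383 → F = 1383 / 6.25 = 221 N.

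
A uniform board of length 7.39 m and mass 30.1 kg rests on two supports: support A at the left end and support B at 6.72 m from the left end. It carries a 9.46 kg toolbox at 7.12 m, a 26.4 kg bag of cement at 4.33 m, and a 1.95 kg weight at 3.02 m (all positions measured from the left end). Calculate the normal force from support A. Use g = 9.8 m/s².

Sum moments about support B (its reaction then has zero moment arm).
Beam weight: 30.1 × 9.8 = 295 N down at 3.695 m → arm 3.025 m, τ = 295 × 3.025 = 892.4 N·m counterclockwise.
Toolbox: 9.46 × 9.8 = 92.71 N down at 7.12 m → arm 0.4 m, τ = 92.71 × 0.4 = 37.08 N·m clockwise.
Bag of cement: 26.4 × 9.8 = 258.7 N down at 4.33 m → arm 2.39 m, τ = 258.7 × 2.39 = 618.3 N·m counterclockwise.
Weight: 1.95 × 9.8 = 19.11 N down at 3.02 m → arm 3.7 m, τ = 19.11 × 3.7 = 70.71 N·m counterclockwise.
Net load moment about support B = 1544 N·m counterclockwise.
Reaction R at support A is upward at 0 m, arm 6.72 m → moment R × 6.72 clockwise.
Στ = 0 ⇒ R × 6.72 = 1544 ⇒ R = 230 N.

R_A ≈ 230 N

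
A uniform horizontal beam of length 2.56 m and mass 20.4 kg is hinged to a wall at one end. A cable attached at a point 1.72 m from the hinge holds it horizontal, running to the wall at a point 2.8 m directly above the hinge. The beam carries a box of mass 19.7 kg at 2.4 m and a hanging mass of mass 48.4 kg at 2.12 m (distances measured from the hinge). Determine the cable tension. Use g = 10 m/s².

T ≈ 1200 N

Take moments about the hinge.
Beam weight: 20.4 × 10 = 204 N down at 1.28 m → arm 1.28 m, τ = 204 × 1.28 = 261.1 N·m clockwise.
Box: 19.7 × 10 = 197 N down at 2.4 m → arm 2.4 m, τ = 197 × 2.4 = 472.8 N·m clockwise.
Hanging mass: 48.4 × 10 = 484 N down at 2.12 m → arm 2.12 m, τ = 484 × 2.12 = 1026 N·m clockwise.
Total clockwise load moment = 1760 N·m.
The cable tension T acts at 1.72 m; only its component perpendicular to the beam, T sinθ, produces torque. sinθ = h/√(h²+d²) = 2.8/√(2.8²+1.72²) = 0.8521.
For rotational equilibrium, T × 1.72 × 0.8521 = 1760, so T = 1760 / 1.466 = 1200 N.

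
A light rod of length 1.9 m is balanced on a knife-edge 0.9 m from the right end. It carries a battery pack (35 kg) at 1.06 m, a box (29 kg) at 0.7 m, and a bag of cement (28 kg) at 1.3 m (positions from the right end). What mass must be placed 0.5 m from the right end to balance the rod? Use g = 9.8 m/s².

Choose the knife-edge (at 0.9 m from the right end) as the axis so the support reaction has zero arm there.
Battery pack: 35 × 9.8 = 343 N down at 1.06 m → arm 0.16 m, τ = 343 × 0.16 = 54.88 N·m counterclockwise.
Box: 29 × 9.8 = 284.2 N down at 0.7 m → arm 0.2 m, τ = 284.2 × 0.2 = 56.84 N·m clockwise.
Bag of cement: 28 × 9.8 = 274.4 N down at 1.3 m → arm 0.4 m, τ = 274.4 × 0.4 = 109.8 N·m counterclockwise.
Net moment of known loads = 107.8 N·m counterclockwise.
An unknown mass m at 0.5 m has arm 0.4 m; its moment is m·g·0.4 clockwise.
Στ = 0 ⇒ m × 9.8 × 0.4 = 107.8 ⇒ m = 107.8 / (9.8 × 0.4) = 27.5 kg.

m ≈ 27.5 kg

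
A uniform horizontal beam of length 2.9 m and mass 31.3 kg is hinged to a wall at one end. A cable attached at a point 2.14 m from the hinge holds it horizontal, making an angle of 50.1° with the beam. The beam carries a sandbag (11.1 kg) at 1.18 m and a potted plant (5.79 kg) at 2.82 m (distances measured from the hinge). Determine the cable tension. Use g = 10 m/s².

Choose the hinge as the axis so the unknown hinge reaction has zero arm there.
Beam weight: 31.3 × 10 = 313 N down at 1.45 m → arm 1.45 m, τ = 313 × 1.45 = 453.8 N·m clockwise.
Sandbag: 11.1 × 10 = 111 N down at 1.18 m → arm 1.18 m, τ = 111 × 1.18 = 131 N·m clockwise.
Potted plant: 5.79 × 10 = 57.9 N down at 2.82 m → arm 2.82 m, τ = 57.9 × 2.82 = 163.3 N·m clockwise.
Total clockwise load moment = 748.1 N·m.
The cable tension T acts at 2.14 m; only its component perpendicular to the beam, T sinθ, produces torque. sin 50.1° = 0.7672.
Στ = 0 ⇒ T × 2.14 × 0.7672 = 748.1 ⇒ T = 748.1 / 1.642 = 456 N.

T ≈ 456 N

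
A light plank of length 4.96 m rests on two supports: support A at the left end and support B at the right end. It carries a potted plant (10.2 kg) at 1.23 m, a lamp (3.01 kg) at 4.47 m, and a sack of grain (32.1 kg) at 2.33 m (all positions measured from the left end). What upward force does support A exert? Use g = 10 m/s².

R_A ≈ 250 N

Sum moments about support B (its reaction then has zero moment arm).
Potted plant: 10.2 × 10 = 102 N down at 1.23 m → arm 3.73 m, τ = 102 × 3.73 = 380.5 N·m counterclockwise.
Lamp: 3.01 × 10 = 30.1 N down at 4.47 m → arm 0.49 m, τ = 30.1 × 0.49 = 14.75 N·m counterclockwise.
Sack of grain: 32.1 × 10 = 321 N down at 2.33 m → arm 2.63 m, τ = 321 × 2.63 = 844.2 N·m counterclockwise.
Net load moment about support B = 1239 N·m counterclockwise.
Reaction R at support A is upward at 0 m, arm 4.96 m → moment R × 4.96 clockwise.
Στ = 0 ⇒ R × 4.96 = 1239 ⇒ R = 250 N.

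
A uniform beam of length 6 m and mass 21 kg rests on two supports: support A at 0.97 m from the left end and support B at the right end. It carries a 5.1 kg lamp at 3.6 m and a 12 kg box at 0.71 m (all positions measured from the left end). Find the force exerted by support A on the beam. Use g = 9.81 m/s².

R_A ≈ 271 N

Sum moments about support B (its reaction then has zero moment arm).
Beam weight: 21 × 9.81 = 206 N down at 3 m → arm 3 m, τ = 206 × 3 = 618 N·m counterclockwise.
Lamp: 5.1 × 9.81 = 50.03 N down at 3.6 m → arm 2.4 m, τ = 50.03 × 2.4 = 120.1 N·m counterclockwise.
Box: 12 × 9.81 = 117.7 N down at 0.71 m → arm 5.29 m, τ = 117.7 × 5.29 = 622.6 N·m counterclockwise.
Net load moment about support B = 1361 N·m counterclockwise.
Reaction R at support A is upward at 0.97 m, arm 5.03 m → moment R × 5.03 clockwise.
Balancing moments: R × 5.03 = 1361, giving R = 271 N.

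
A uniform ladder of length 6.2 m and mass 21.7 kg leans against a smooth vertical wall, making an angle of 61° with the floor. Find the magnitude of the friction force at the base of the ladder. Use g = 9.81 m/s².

f ≈ 59 N

Sum moments about the foot of the ladder (the floor normal and friction both act there and drop out).
Ladder weight 21.7×9.81 = 212.9 N acts at 3.1 m along the ladder; its horizontal arm is 3.1·cos61° = 1.503 m → τ = 320 N·m clockwise.
Wall normal N acts horizontally at the top; its moment arm is the height L sinθ = 6.2·sin61° = 5.423 m, counterclockwise.
Balancing moments: N × 5.423 = 320, giving N = 59 N.
ΣFx = 0: friction at the foot balances the wall's push, so f = N_wall = 59 N.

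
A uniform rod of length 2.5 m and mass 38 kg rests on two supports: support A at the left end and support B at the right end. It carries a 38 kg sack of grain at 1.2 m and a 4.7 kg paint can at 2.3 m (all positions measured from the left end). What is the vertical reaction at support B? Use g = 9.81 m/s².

Choose support A as the axis so its reaction then has zero moment arm.
Beam weight: 38 × 9.81 = 372.8 N down at 1.25 m → arm 1.25 m, τ = 372.8 × 1.25 = 466 N·m clockwise.
Sack of grain: 38 × 9.81 = 372.8 N down at 1.2 m → arm 1.2 m, τ = 372.8 × 1.2 = 447.4 N·m clockwise.
Paint can: 4.7 × 9.81 = 46.11 N down at 2.3 m → arm 2.3 m, τ = 46.11 × 2.3 = 106.1 N·m clockwise.
Net load moment about support A = 1020 N·m clockwise.
Reaction R at support B is upward at 2.5 m, arm 2.5 m → moment R × 2.5 counterclockwise.
For rotational equilibrium, R × 2.5 = 1020, so R = 408 N.

R_B ≈ 408 N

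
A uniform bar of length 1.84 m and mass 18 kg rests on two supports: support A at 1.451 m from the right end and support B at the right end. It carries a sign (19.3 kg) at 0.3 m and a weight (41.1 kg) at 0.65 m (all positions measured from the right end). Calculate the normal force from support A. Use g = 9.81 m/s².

Choose support B as the axis so its reaction then has zero moment arm.
Beam weight: 18 × 9.81 = 176.6 N down at 0.92 m → arm 0.92 m, τ = 176.6 × 0.92 = 162.5 N·m counterclockwise.
Sign: 19.3 × 9.81 = 189.3 N down at 0.3 m → arm 0.3 m, τ = 189.3 × 0.3 = 56.79 N·m counterclockwise.
Weight: 41.1 × 9.81 = 403.2 N down at 0.65 m → arm 0.65 m, τ = 403.2 × 0.65 = 262.1 N·m counterclockwise.
Net load moment about support B = 481.4 N·m counterclockwise.
Reaction R at support A is upward at 1.451 m, arm 1.451 m → moment R × 1.451 clockwise.
Setting net torque to zero: R × 1.451 = 481.4 → R = 332 N.

R_A ≈ 332 N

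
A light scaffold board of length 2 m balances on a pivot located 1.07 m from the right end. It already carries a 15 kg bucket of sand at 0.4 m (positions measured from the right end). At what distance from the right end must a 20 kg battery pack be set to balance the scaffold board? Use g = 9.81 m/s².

x ≈ 1.57 m from the right end

Sum moments about the pivot (at 1.07 m from the right end) (the support reaction has zero arm there).
Bucket of sand: 15 × 9.81 = 147.2 N down at 0.4 m → arm 0.67 m, τ = 147.2 × 0.67 = 98.62 N·m clockwise.
Net moment of existing loads = 98.62 N·m clockwise.
The battery pack weighs 20 × 9.81 = 196.2 N and must supply an equal counterclockwise moment, so its lever arm about the pivot is 98.62 / 196.2 = 0.503 m.
That puts it at 1.07 + 0.503 = 1.57 m from the right end.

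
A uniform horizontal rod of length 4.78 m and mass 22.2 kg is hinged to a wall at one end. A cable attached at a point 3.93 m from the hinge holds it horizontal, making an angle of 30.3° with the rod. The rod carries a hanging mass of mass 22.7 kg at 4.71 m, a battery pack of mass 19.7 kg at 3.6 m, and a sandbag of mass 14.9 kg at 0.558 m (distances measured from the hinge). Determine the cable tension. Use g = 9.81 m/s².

Choose the hinge as the axis so the unknown hinge reaction has zero arm there.
Beam weight: 22.2 × 9.81 = 217.8 N down at 2.39 m → arm 2.39 m, τ = 217.8 × 2.39 = 520.5 N·m clockwise.
Hanging mass: 22.7 × 9.81 = 222.7 N down at 4.71 m → arm 4.71 m, τ = 222.7 × 4.71 = 1049 N·m clockwise.
Battery pack: 19.7 × 9.81 = 193.3 N down at 3.6 m → arm 3.6 m, τ = 193.3 × 3.6 = 695.9 N·m clockwise.
Sandbag: 14.9 × 9.81 = 146.2 N down at 0.558 m → arm 0.558 m, τ = 146.2 × 0.558 = 81.58 N·m clockwise.
Total clockwise load moment = 2347 N·m.
The cable tension T acts at 3.93 m; only its component perpendicular to the rod, T sinθ, produces torque. sin 30.3° = 0.5045.
Setting net torque to zero: T × 3.93 × 0.5045 = 2347 → T = 2347 / 1.983 = 1180 N.

T ≈ 1180 N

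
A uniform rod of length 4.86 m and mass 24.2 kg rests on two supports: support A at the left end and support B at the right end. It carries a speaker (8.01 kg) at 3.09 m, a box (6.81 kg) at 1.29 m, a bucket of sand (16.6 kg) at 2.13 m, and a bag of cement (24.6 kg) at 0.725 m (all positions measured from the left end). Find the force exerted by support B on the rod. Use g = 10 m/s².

Sum moments about support A (its reaction then has zero moment arm).
Beam weight: 24.2 × 10 = 242 N down at 2.43 m → arm 2.43 m, τ = 242 × 2.43 = 588.1 N·m clockwise.
Speaker: 8.01 × 10 = 80.1 N down at 3.09 m → arm 3.09 m, τ = 80.1 × 3.09 = 247.5 N·m clockwise.
Box: 6.81 × 10 = 68.1 N down at 1.29 m → arm 1.29 m, τ = 68.1 × 1.29 = 87.85 N·m clockwise.
Bucket of sand: 16.6 × 10 = 166 N down at 2.13 m → arm 2.13 m, τ = 166 × 2.13 = 353.6 N·m clockwise.
Bag of cement: 24.6 × 10 = 246 N down at 0.725 m → arm 0.725 m, τ = 246 × 0.725 = 178.3 N·m clockwise.
Net load moment about support A = 1455 N·m clockwise.
Reaction R at support B is upward at 4.86 m, arm 4.86 m → moment R × 4.86 counterclockwise.
Setting net torque to zero: R × 4.86 = 1455 → R = 299 N.

R_B ≈ 299 N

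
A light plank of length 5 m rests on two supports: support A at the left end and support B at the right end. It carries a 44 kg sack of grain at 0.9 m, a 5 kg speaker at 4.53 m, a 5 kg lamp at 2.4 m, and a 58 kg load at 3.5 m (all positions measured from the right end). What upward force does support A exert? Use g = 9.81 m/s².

R_A ≈ 544 N

Sum moments about support B (its reaction then has zero moment arm).
Sack of grain: 44 × 9.81 = 431.6 N down at 0.9 m → arm 0.9 m, τ = 431.6 × 0.9 = 388.4 N·m counterclockwise.
Speaker: 5 × 9.81 = 49.05 N down at 4.53 m → arm 4.53 m, τ = 49.05 × 4.53 = 222.2 N·m counterclockwise.
Lamp: 5 × 9.81 = 49.05 N down at 2.4 m → arm 2.4 m, τ = 49.05 × 2.4 = 117.7 N·m counterclockwise.
Load: 58 × 9.81 = 569 N down at 3.5 m → arm 3.5 m, τ = 569 × 3.5 = 1992 N·m counterclockwise.
Net load moment about support B = 2720 N·m counterclockwise.
Reaction R at support A is upward at 5 m, arm 5 m → moment R × 5 clockwise.
Balancing moments: R × 5 = 2720, giving R = 544 N.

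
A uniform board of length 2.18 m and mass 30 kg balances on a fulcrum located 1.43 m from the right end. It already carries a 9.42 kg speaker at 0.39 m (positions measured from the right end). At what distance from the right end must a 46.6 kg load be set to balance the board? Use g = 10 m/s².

Choose the fulcrum (at 1.43 m from the right end) as the axis so the support reaction has zero arm there.
Beam weight: 30 × 10 = 300 N down at 1.09 m → arm 0.34 m, τ = 300 × 0.34 = 102 N·m clockwise.
Speaker: 9.42 × 10 = 94.2 N down at 0.39 m → arm 1.04 m, τ = 94.2 × 1.04 = 97.97 N·m clockwise.
Net moment of existing loads = 200 N·m clockwise.
The load weighs 46.6 × 10 = 466 N and must supply an equal counterclockwise moment, so its lever arm about the fulcrum is 200 / 466 = 0.429 m.
That puts it at 1.43 + 0.429 = 1.86 m from the right end.

x ≈ 1.86 m from the right end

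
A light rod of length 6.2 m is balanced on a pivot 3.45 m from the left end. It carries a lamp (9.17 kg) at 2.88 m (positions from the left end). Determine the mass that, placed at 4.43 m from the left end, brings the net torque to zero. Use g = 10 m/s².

m ≈ 5.33 kg

About the pivot (at 3.45 m from the left end):
Lamp: 9.17 × 10 = 91.7 N down at 2.88 m → arm 0.57 m, τ = 91.7 × 0.57 = 52.27 N·m counterclockwise.
Net moment of known loads = 52.27 N·m counterclockwise.
An unknown mass m at 4.43 m has arm 0.98 m; its moment is m·g·0.98 clockwise.
Στ = 0 ⇒ m × 10 × 0.98 = 52.27 ⇒ m = 52.27 / (10 × 0.98) = 5.33 kg.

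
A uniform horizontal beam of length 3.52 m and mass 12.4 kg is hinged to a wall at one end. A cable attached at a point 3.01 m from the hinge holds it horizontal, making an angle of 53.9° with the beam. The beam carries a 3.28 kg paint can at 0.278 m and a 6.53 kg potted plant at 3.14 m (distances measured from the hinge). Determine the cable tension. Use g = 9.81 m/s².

Choose the hinge as the axis so the unknown hinge reaction has zero arm there.
Beam weight: 12.4 × 9.81 = 121.6 N down at 1.76 m → arm 1.76 m, τ = 121.6 × 1.76 = 214 N·m clockwise.
Paint can: 3.28 × 9.81 = 32.18 N down at 0.278 m → arm 0.278 m, τ = 32.18 × 0.278 = 8.946 N·m clockwise.
Potted plant: 6.53 × 9.81 = 64.06 N down at 3.14 m → arm 3.14 m, τ = 64.06 × 3.14 = 201.1 N·m clockwise.
Total clockwise load moment = 424 N·m.
The cable tension T acts at 3.01 m; only its component perpendicular to the beam, T sinθ, produces torque. sin 53.9° = 0.808.
Setting net torque to zero: T × 3.01 × 0.808 = 424 → T = 424 / 2.432 = 174 N.

T ≈ 174 N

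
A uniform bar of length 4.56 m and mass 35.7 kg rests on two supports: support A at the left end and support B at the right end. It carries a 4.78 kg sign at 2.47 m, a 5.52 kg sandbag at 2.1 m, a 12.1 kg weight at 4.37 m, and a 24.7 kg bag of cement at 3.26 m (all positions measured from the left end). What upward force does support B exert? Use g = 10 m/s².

R_B ≈ 522 N

About support A:
Beam weight: 35.7 × 10 = 357 N down at 2.28 m → arm 2.28 m, τ = 357 × 2.28 = 814 N·m clockwise.
Sign: 4.78 × 10 = 47.8 N down at 2.47 m → arm 2.47 m, τ = 47.8 × 2.47 = 118.1 N·m clockwise.
Sandbag: 5.52 × 10 = 55.2 N down at 2.1 m → arm 2.1 m, τ = 55.2 × 2.1 = 115.9 N·m clockwise.
Weight: 12.1 × 10 = 121 N down at 4.37 m → arm 4.37 m, τ = 121 × 4.37 = 528.8 N·m clockwise.
Bag of cement: 24.7 × 10 = 247 N down at 3.26 m → arm 3.26 m, τ = 247 × 3.26 = 805.2 N·m clockwise.
Net load moment about support A = 2382 N·m clockwise.
Reaction R at support B is upward at 4.56 m, arm 4.56 m → moment R × 4.56 counterclockwise.
Στ = 0 ⇒ R × 4.56 = 2382 ⇒ R = 522 N.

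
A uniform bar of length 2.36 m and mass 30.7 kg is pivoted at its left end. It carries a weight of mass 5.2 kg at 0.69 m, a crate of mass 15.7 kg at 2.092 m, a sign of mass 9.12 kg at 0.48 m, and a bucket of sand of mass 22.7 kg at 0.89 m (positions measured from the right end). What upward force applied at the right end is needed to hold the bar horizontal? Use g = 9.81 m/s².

Choose the left end as the axis so the unknown pivot reaction has zero arm there.
Beam weight: 30.7 × 9.81 = 301.2 N down at 1.18 m → arm 1.18 m, τ = 301.2 × 1.18 = 355.4 N·m clockwise.
Weight: 5.2 × 9.81 = 51.01 N down at 0.69 m → arm 1.67 m, τ = 51.01 × 1.67 = 85.19 N·m clockwise.
Crate: 15.7 × 9.81 = 154 N down at 2.092 m → arm 0.268 m, τ = 154 × 0.268 = 41.27 N·m clockwise.
Sign: 9.12 × 9.81 = 89.47 N down at 0.48 m → arm 1.88 m, τ = 89.47 × 1.88 = 168.2 N·m clockwise.
Bucket of sand: 22.7 × 9.81 = 222.7 N down at 0.89 m → arm 1.47 m, τ = 222.7 × 1.47 = 327.4 N·m clockwise.
Net moment of the loads = 977.5 N·m clockwise.
The upward force F acts at the right end, arm 2.36 m, giving F × 2.36 counterclockwise.
Balancing moments: F × 2.36 = 977.5, giving F = 977.5 / 2.36 = 414 N.

F ≈ 414 N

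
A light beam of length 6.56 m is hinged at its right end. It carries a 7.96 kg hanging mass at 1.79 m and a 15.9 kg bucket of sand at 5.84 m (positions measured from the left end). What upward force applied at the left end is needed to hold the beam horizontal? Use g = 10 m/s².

F ≈ 75.3 N

Taking torques about the right end:
Hanging mass: 7.96 × 10 = 79.6 N down at 1.79 m → arm 4.77 m, τ = 79.6 × 4.77 = 379.7 N·m counterclockwise.
Bucket of sand: 15.9 × 10 = 159 N down at 5.84 m → arm 0.72 m, τ = 159 × 0.72 = 114.5 N·m counterclockwise.
Net moment of the loads = 494.2 N·m counterclockwise.
The upward force F acts at the left end, arm 6.56 m, giving F × 6.56 clockwise.
For rotational equilibrium, F × 6.56 = 494.2, so F = 494.2 / 6.56 = 75.3 N.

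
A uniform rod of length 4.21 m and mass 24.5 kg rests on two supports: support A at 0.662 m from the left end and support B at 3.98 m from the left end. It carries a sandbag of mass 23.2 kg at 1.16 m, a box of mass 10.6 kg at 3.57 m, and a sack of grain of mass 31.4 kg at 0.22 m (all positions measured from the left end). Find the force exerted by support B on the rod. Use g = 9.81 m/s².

R_B ≈ 189 N

Take moments about support A.
Beam weight: 24.5 × 9.81 = 240.3 N down at 2.105 m → arm 1.443 m, τ = 240.3 × 1.443 = 346.8 N·m clockwise.
Sandbag: 23.2 × 9.81 = 227.6 N down at 1.16 m → arm 0.498 m, τ = 227.6 × 0.498 = 113.3 N·m clockwise.
Box: 10.6 × 9.81 = 104 N down at 3.57 m → arm 2.908 m, τ = 104 × 2.908 = 302.4 N·m clockwise.
Sack of grain: 31.4 × 9.81 = 308 N down at 0.22 m → arm 0.442 m, τ = 308 × 0.442 = 136.1 N·m counterclockwise.
Net load moment about support A = 626.4 N·m clockwise.
Reaction R at support B is upward at 3.98 m, arm 3.318 m → moment R × 3.318 counterclockwise.
For rotational equilibrium, R × 3.318 = 626.4, so R = 189 N.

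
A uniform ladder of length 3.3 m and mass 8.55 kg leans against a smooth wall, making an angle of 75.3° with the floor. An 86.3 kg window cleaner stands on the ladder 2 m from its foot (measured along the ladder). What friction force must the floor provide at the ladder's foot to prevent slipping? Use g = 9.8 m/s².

f ≈ 145 N

Choose the foot of the ladder as the axis so the floor normal and friction both act there and drop out.
Ladder weight 8.55×9.8 = 83.79 N acts at 1.65 m along the ladder; its horizontal arm is 1.65·cos75.3° = 0.4187 m → τ = 35.08 N·m clockwise.
Window cleaner: 86.3×9.8 = 845.7 N at 2 m → arm 0.5075 m → τ = 429.2 N·m clockwise.
Wall normal N acts horizontally at the top; its moment arm is the height L sinθ = 3.3·sin75.3° = 3.192 m, counterclockwise.
Setting net torque to zero: N × 3.192 = 464.3 → N = 145 N.
ΣFx = 0: friction at the foot balances the wall's push, so f = N_wall = 145 N.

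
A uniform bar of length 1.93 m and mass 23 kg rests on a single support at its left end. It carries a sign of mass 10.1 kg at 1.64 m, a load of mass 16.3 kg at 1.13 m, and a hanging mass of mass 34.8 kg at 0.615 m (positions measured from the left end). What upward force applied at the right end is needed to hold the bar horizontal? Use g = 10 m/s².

Choose the left end as the axis so the unknown pivot reaction has zero arm there.
Beam weight: 23 × 10 = 230 N down at 0.965 m → arm 0.965 m, τ = 230 × 0.965 = 221.9 N·m clockwise.
Sign: 10.1 × 10 = 101 N down at 1.64 m → arm 1.64 m, τ = 101 × 1.64 = 165.6 N·m clockwise.
Load: 16.3 × 10 = 163 N down at 1.13 m → arm 1.13 m, τ = 163 × 1.13 = 184.2 N·m clockwise.
Hanging mass: 34.8 × 10 = 348 N down at 0.615 m → arm 0.615 m, τ = 348 × 0.615 = 214 N·m clockwise.
Net moment of the loads = 785.7 N·m clockwise.
The upward force F acts at the right end, arm 1.93 m, giving F × 1.93 counterclockwise.
Στ = 0 ⇒ F × 1.93 = 785.7 ⇒ F = 785.7 / 1.93 = 407 N.

F ≈ 407 N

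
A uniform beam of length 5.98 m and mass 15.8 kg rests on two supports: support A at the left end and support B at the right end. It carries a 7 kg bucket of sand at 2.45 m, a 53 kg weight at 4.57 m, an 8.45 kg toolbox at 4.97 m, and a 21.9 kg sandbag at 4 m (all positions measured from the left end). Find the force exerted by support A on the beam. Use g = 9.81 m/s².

Sum moments about support B (its reaction then has zero moment arm).
Beam weight: 15.8 × 9.81 = 155 N down at 2.99 m → arm 2.99 m, τ = 155 × 2.99 = 463.5 N·m counterclockwise.
Bucket of sand: 7 × 9.81 = 68.67 N down at 2.45 m → arm 3.53 m, τ = 68.67 × 3.53 = 242.4 N·m counterclockwise.
Weight: 53 × 9.81 = 519.9 N down at 4.57 m → arm 1.41 m, τ = 519.9 × 1.41 = 733.1 N·m counterclockwise.
Toolbox: 8.45 × 9.81 = 82.89 N down at 4.97 m → arm 1.01 m, τ = 82.89 × 1.01 = 83.72 N·m counterclockwise.
Sandbag: 21.9 × 9.81 = 214.8 N down at 4 m → arm 1.98 m, τ = 214.8 × 1.98 = 425.3 N·m counterclockwise.
Net load moment about support B = 1948 N·m counterclockwise.
Reaction R at support A is upward at 0 m, arm 5.98 m → moment R × 5.98 clockwise.
Setting net torque to zero: R × 5.98 = 1948 → R = 326 N.

R_A ≈ 326 N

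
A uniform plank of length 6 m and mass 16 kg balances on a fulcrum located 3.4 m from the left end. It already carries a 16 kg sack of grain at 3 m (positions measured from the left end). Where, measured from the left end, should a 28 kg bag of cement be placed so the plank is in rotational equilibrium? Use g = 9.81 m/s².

x ≈ 3.86 m from the left end

About the fulcrum (at 3.4 m from the left end):
Beam weight: 16 × 9.81 = 157 N down at 3 m → arm 0.4 m, τ = 157 × 0.4 = 62.8 N·m counterclockwise.
Sack of grain: 16 × 9.81 = 157 N down at 3 m → arm 0.4 m, τ = 157 × 0.4 = 62.8 N·m counterclockwise.
Net moment of existing loads = 125.6 N·m counterclockwise.
The bag of cement weighs 28 × 9.81 = 274.7 N and must supply an equal clockwise moment, so its lever arm about the fulcrum is 125.6 / 274.7 = 0.457 m.
That puts it at 3.4 + 0.457 = 3.86 m from the left end.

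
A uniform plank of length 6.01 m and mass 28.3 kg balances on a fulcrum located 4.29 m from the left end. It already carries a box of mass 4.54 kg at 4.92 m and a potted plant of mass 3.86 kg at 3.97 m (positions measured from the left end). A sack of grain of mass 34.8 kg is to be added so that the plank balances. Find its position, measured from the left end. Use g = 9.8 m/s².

Sum moments about the fulcrum (at 4.29 m from the left end) (the support reaction has zero arm there).
Beam weight: 28.3 × 9.8 = 277.3 N down at 3.005 m → arm 1.285 m, τ = 277.3 × 1.285 = 356.3 N·m counterclockwise.
Box: 4.54 × 9.8 = 44.49 N down at 4.92 m → arm 0.63 m, τ = 44.49 × 0.63 = 28.03 N·m clockwise.
Potted plant: 3.86 × 9.8 = 37.83 N down at 3.97 m → arm 0.32 m, τ = 37.83 × 0.32 = 12.11 N·m counterclockwise.
Net moment of existing loads = 340.4 N·m counterclockwise.
The sack of grain weighs 34.8 × 9.8 = 341 N and must supply an equal clockwise moment, so its lever arm about the fulcrum is 340.4 / 341 = 0.998 m.
That puts it at 4.29 + 0.998 = 5.29 m from the left end.

x ≈ 5.29 m from the left end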